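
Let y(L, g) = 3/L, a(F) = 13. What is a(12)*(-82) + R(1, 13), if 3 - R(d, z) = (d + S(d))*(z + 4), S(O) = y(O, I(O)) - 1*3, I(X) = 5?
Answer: -1080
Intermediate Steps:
S(O) = -3 + 3/O (S(O) = 3/O - 1*3 = 3/O - 3 = -3 + 3/O)
R(d, z) = 3 - (4 + z)*(-3 + d + 3/d) (R(d, z) = 3 - (d + (-3 + 3/d))*(z + 4) = 3 - (-3 + d + 3/d)*(4 + z) = 3 - (4 + z)*(-3 + d + 3/d))
a(12)*(-82) + R(1, 13) = 13*(-82) + (15 - 12/1 - 4*1 + 3*13 - 1*1*13 - 3*13/1) = -1066 + (15 - 12*1 - 4 + 39 - 13 - 3*13*1) = -1066 + (15 - 12 - 4 + 39 - 13 - 39) = -1066 - 14 = -1080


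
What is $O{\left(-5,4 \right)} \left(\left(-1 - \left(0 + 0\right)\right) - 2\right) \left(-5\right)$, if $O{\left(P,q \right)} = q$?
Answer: $60$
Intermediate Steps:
$O{\left(-5,4 \right)} \left(\left(-1 - \left(0 + 0\right)\right) - 2\right) \left(-5\right) = 4 \left(\left(-1 - \left(0 + 0\right)\right) - 2\right) \left(-5\right) = 4 \left(\left(-1 - 0\right) - 2\right) \left(-5\right) = 4 \left(\left(-1 + 0\right) - 2\right) \left(-5\right) = 4 \left(-1 - 2\right) \left(-5\right) = 4 \left(-3\right) \left(-5\right) = \left(-12\right) \left(-5\right) = 60$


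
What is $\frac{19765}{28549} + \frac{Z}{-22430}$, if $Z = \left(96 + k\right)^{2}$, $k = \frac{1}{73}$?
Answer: $\frac{959999488081}{3412446839030} \approx 0.28132$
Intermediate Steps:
$k = \frac{1}{73} \approx 0.013699$
$Z = \frac{49126081}{5329}$ ($Z = \left(96 + \frac{1}{73}\right)^{2} = \left(\frac{7009}{73}\right)^{2} = \frac{49126081}{5329} \approx 9218.6$)
$\frac{19765}{28549} + \frac{Z}{-22430} = \frac{19765}{28549} + \frac{49126081}{5329 \left(-22430\right)} = 19765 \cdot \frac{1}{28549} + \frac{49126081}{5329} \left(- \frac{1}{22430}\right) = \frac{19765}{28549} - \frac{49126081}{119529470} = \frac{959999488081}{3412446839030}$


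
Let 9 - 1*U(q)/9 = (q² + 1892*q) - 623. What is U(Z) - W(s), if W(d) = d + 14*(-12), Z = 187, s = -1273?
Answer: -3491828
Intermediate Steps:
U(q) = 5688 - 17028*q - 9*q² (U(q) = 81 - 9*((q² + 1892*q) - 623) = 81 - 9*(-623 + q² + 1892*q) = 81 + (5607 - 17028*q - 9*q²) = 5688 - 17028*q - 9*q²)
W(d) = -168 + d (W(d) = d - 168 = -168 + d)
U(Z) - W(s) = (5688 - 17028*187 - 9*187²) - (-168 - 1273) = (5688 - 3184236 - 9*34969) - 1*(-1441) = (5688 - 3184236 - 314721) + 1441 = -3493269 + 1441 = -3491828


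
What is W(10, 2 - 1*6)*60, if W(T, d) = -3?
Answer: -180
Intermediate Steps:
W(10, 2 - 1*6)*60 = -3*60 = -180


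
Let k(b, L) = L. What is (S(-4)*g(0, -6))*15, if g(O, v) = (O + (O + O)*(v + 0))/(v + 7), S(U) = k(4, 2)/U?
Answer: 0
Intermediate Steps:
S(U) = 2/U
g(O, v) = (O + 2*O*v)/(7 + v) (g(O, v) = (O + (2*O)*v)/(7 + v) = (O + 2*O*v)/(7 + v))
(S(-4)*g(0, -6))*15 = ((2/(-4))*(0*(1 + 2*(-6))/(7 - 6)))*15 = ((2*(-¼))*(0*(1 - 12)/1))*15 = -0*(-11)*15 = -½*0*15 = 0*15 = 0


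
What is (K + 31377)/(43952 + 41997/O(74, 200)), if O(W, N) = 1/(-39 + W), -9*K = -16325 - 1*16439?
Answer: 315157/13624623 ≈ 0.023131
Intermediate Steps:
K = 32764/9 (K = -(-16325 - 1*16439)/9 = -(-16325 - 16439)/9 = -1/9*(-32764) = 32764/9 ≈ 3640.4)
(K + 31377)/(43952 + 41997/O(74, 200)) = (32764/9 + 31377)/(43952 + 41997/(1/(-39 + 74))) = 315157/(9*(43952 + 41997/(1/35))) = 315157/(9*(43952 + 41997*35)) = 315157/(9*(43952 + 1469895)) = (315157/9)/1513847 = (315157/9)*(1/1513847) = 315157/13624623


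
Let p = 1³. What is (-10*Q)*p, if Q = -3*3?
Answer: 90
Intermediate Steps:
p = 1
Q = -9
(-10*Q)*p = -10*(-9)*1 = 90*1 = 90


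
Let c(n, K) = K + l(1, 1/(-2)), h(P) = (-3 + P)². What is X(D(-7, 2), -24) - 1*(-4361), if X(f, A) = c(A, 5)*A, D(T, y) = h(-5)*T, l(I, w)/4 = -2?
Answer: 4433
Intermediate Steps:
l(I, w) = -8 (l(I, w) = 4*(-2) = -8)
c(n, K) = -8 + K (c(n, K) = K - 8 = -8 + K)
D(T, y) = 64*T (D(T, y) = (-3 - 5)²*T = (-8)²*T = 64*T)
X(f, A) = -3*A (X(f, A) = (-8 + 5)*A = -3*A)
X(D(-7, 2), -24) - 1*(-4361) = -3*(-24) - 1*(-4361) = 72 + 4361 = 4433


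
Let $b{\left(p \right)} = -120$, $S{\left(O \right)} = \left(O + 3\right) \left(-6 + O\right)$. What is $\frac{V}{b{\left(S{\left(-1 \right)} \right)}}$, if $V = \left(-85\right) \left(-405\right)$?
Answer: $- \frac{2295}{8} \approx -286.88$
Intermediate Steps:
$S{\left(O \right)} = \left(-6 + O\right) \left(3 + O\right)$ ($S{\left(O \right)} = \left(3 + O\right) \left(-6 + O\right) = \left(-6 + O\right) \left(3 + O\right)$)
$V = 34425$
$\frac{V}{b{\left(S{\left(-1 \right)} \right)}} = \frac{34425}{-120} = 34425 \left(- \frac{1}{120}\right) = - \frac{2295}{8}$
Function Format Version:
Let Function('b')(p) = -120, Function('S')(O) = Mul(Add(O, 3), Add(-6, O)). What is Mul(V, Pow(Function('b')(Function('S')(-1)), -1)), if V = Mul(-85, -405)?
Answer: Rational(-2295, 8) ≈ -286.88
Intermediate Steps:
Function('S')(O) = Mul(Add(-6, O), Add(3, O)) (Function('S')(O) = Mul(Add(3, O), Add(-6, O)) = Mul(Add(-6, O), Add(3, O)))
V = 34425
Mul(V, Pow(Function('b')(Function('S')(-1)), -1)) = Mul(34425, Pow(-120, -1)) = Mul(34425, Rational(-1, 120)) = Rational(-2295, 8)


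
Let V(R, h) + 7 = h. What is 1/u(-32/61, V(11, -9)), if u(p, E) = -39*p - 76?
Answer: -61/3388 ≈ -0.018005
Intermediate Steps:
V(R, h) = -7 + h
u(p, E) = -76 - 39*p
1/u(-32/61, V(11, -9)) = 1/(-76 - (-1248)/61) = 1/(-76 - 39*(-32/61)) = 1/(-76 + 1248/61) = 1/(-3388/61) = -61/3388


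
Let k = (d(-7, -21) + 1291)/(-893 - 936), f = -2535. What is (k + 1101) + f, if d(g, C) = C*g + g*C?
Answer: -2624371/1829 ≈ -1434.9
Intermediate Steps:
d(g, C) = 2*C*g (d(g, C) = C*g + C*g = 2*C*g)
k = -1585/1829 (k = (2*(-21)*(-7) + 1291)/(-893 - 936) = (294 + 1291)/(-1829) = 1585*(-1/1829) = -1585/1829 ≈ -0.86659)
(k + 1101) + f = (-1585/1829 + 1101) - 2535 = 2012144/1829 - 2535 = -2624371/1829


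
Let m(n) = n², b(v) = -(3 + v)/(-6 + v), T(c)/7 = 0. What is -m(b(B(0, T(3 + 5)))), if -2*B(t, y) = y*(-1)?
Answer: -¼ ≈ -0.25000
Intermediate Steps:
T(c) = 0 (T(c) = 7*0 = 0)
B(t, y) = y/2 (B(t, y) = -y*(-1)/2 = -(-1)*y/2 = y/2)
b(v) = -(3 + v)/(-6 + v)
-m(b(B(0, T(3 + 5)))) = -((-3 - 0/2)/(-6 + (½)*0))² = -((-3 - 1*0)/(-6 + 0))² = -((-3 + 0)/(-6))² = -(-⅙*(-3))² = -(½)² = -1*¼ = -¼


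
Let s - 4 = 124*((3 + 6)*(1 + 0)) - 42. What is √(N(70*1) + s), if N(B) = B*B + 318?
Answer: 2*√1574 ≈ 79.347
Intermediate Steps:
s = 1078 (s = 4 + (124*((3 + 6)*(1 + 0)) - 42) = 4 + (124*(9*1) - 42) = 4 + (124*9 - 42) = 4 + (1116 - 42) = 4 + 1074 = 1078)
N(B) = 318 + B² (N(B) = B² + 318 = 318 + B²)
√(N(70*1) + s) = √((318 + (70*1)²) + 1078) = √((318 + 70²) + 1078) = √((318 + 4900) + 1078) = √(5218 + 1078) = √6296 = 2*√1574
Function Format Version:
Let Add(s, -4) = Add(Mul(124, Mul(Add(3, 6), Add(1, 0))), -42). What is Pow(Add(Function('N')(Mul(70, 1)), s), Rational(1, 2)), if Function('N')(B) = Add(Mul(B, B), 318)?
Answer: Mul(2, Pow(1574, Rational(1, 2))) ≈ 79.347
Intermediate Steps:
s = 1078 (s = Add(4, Add(Mul(124, Mul(Add(3, 6), Add(1, 0))), -42)) = Add(4, Add(Mul(124, Mul(9, 1)), -42)) = Add(4, Add(Mul(124, 9), -42)) = Add(4, Add(1116, -42)) = Add(4, 1074) = 1078)
Function('N')(B) = Add(318, Pow(B, 2)) (Function('N')(B) = Add(Pow(B, 2), 318) = Add(318, Pow(B, 2)))
Pow(Add(Function('N')(Mul(70, 1)), s), Rational(1, 2)) = Pow(Add(Add(318, Pow(Mul(70, 1), 2)), 1078), Rational(1, 2)) = Pow(Add(Add(318, Pow(70, 2)), 1078), Rational(1, 2)) = Pow(Add(Add(318, 4900), 1078), Rational(1, 2)) = Pow(Add(5218, 1078), Rational(1, 2)) = Pow(6296, Rational(1, 2)) = Mul(2, Pow(1574, Rational(1, 2)))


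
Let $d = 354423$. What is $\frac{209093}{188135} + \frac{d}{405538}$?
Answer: $\frac{151474528139}{76295891630} \approx 1.9854$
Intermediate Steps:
$\frac{209093}{188135} + \frac{d}{405538} = \frac{209093}{188135} + \frac{354423}{405538} = \frac{151474528139}{76295891630}$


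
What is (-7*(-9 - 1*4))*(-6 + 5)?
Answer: -91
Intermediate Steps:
(-7*(-9 - 1*4))*(-6 + 5) = -7*(-9 - 4)*(-1) = -7*(-13)*(-1) = 91*(-1) = -91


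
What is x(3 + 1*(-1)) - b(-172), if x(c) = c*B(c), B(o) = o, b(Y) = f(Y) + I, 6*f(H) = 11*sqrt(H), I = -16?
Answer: 20 - 11*I*sqrt(43)/3 ≈ 20.0 - 24.044*I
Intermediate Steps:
f(H) = 11*sqrt(H)/6 (f(H) = (11*sqrt(H))/6 = 11*sqrt(H)/6)
b(Y) = -16 + 11*sqrt(Y)/6 (b(Y) = 11*sqrt(Y)/6 - 16 = -16 + 11*sqrt(Y)/6)
x(c) = c**2 (x(c) = c*c = c**2)
x(3 + 1*(-1)) - b(-172) = (3 + 1*(-1))**2 - (-16 + 11*sqrt(-172)/6) = (3 - 1)**2 - (-16 + 11*(2*I*sqrt(43))/6) = 2**2 - (-16 + 11*I*sqrt(43)/3) = 4 + (16 - 11*I*sqrt(43)/3) = 20 - 11*I*sqrt(43)/3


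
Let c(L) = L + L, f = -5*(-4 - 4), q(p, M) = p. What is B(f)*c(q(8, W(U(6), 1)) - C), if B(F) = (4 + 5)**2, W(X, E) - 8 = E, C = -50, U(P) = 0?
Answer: 9396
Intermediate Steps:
W(X, E) = 8 + E
f = 40 (f = -5*(-8) = 40)
B(F) = 81 (B(F) = 9**2 = 81)
c(L) = 2*L
B(f)*c(q(8, W(U(6), 1)) - C) = 81*(2*(8 - 1*(-50))) = 81*(2*(8 + 50)) = 81*(2*58) = 81*116 = 9396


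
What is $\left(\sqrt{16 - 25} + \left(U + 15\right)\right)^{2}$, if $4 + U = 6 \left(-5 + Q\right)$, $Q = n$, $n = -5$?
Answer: $2392 - 294 i \approx 2392.0 - 294.0 i$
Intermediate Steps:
$Q = -5$
$U = -64$ ($U = -4 + 6 \left(-5 - 5\right) = -4 + 6 \left(-10\right) = -4 - 60 = -64$)
$\left(\sqrt{16 - 25} + \left(U + 15\right)\right)^{2} = \left(\sqrt{16 - 25} + \left(-64 + 15\right)\right)^{2} = \left(\sqrt{-9} - 49\right)^{2} = \left(3 i - 49\right)^{2} = \left(-49 + 3 i\right)^{2}$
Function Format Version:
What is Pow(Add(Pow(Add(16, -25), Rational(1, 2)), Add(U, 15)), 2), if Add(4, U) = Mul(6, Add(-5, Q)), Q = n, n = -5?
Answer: Add(2392, Mul(-294, I)) ≈ Add(2392.0, Mul(-294.00, I))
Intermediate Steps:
Q = -5
U = -64 (U = Add(-4, Mul(6, Add(-5, -5))) = Add(-4, Mul(6, -10)) = Add(-4, -60) = -64)
Pow(Add(Pow(Add(16, -25), Rational(1, 2)), Add(U, 15)), 2) = Pow(Add(Pow(Add(16, -25), Rational(1, 2)), Add(-64, 15)), 2) = Pow(Add(Pow(-9, Rational(1, 2)), -49), 2) = Pow(Add(Mul(3, I), -49), 2) = Pow(Add(-49, Mul(3, I)), 2)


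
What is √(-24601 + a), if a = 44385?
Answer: 2*√4946 ≈ 140.66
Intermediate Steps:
√(-24601 + a) = √(-24601 + 44385) = √19784 = 2*√4946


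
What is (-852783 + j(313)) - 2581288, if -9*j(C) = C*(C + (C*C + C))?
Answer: -6862986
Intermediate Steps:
j(C) = -C*(C² + 2*C)/9 (j(C) = -C*(C + (C*C + C))/9 = -C*(C + (C² + C))/9 = -C*(C + (C + C²))/9 = -C*(C² + 2*C)/9)
(-852783 + j(313)) - 2581288 = (-852783 + (⅑)*313²*(-2 - 1*313)) - 2581288 = (-852783 + (⅑)*97969*(-2 - 313)) - 2581288 = (-852783 + (⅑)*97969*(-315)) - 2581288 = (-852783 - 3428915) - 2581288 = -4281698 - 2581288 = -6862986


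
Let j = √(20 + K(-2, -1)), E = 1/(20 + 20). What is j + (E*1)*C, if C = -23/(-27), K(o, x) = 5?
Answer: 5423/1080 ≈ 5.0213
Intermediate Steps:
E = 1/40 ≈ 0.025000
C = 23/27 (C = -23*(-1/27) = 23/27 ≈ 0.85185)
j = 5 (j = √(20 + 5) = √25 = 5)
j + (E*1)*C = 5 + ((1/40)*1)*(23/27) = 5 + (1/40)*(23/27) = 5 + 23/1080 = 5423/1080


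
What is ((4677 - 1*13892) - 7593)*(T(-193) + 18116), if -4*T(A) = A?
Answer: -305304714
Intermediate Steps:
T(A) = -A/4
((4677 - 1*13892) - 7593)*(T(-193) + 18116) = ((4677 - 1*13892) - 7593)*(-¼*(-193) + 18116) = ((4677 - 13892) - 7593)*(193/4 + 18116) = (-9215 - 7593)*(72657/4) = -16808*72657/4 = -305304714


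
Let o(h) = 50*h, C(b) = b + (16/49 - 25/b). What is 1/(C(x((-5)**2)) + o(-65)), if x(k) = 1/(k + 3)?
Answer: -196/774129 ≈ -0.00025319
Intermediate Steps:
x(k) = 1/(3 + k)
C(b) = 16/49 + b - 25/b (C(b) = b + (16*(1/49) - 25/b) = b + (16/49 - 25/b) = 16/49 + b - 25/b)
1/(C(x((-5)**2)) + o(-65)) = 1/((16/49 + 1/(3 + (-5)**2) - 25/(1/(3 + (-5)**2))) + 50*(-65)) = 1/((16/49 + 1/(3 + 25) - 25/(1/(3 + 25))) - 3250) = 1/((16/49 + 1/28 - 25/(1/28)) - 3250) = 1/((16/49 + 1/28 - 25/1/28) - 3250) = 1/((16/49 + 1/28 - 25*28) - 3250) = 1/((16/49 + 1/28 - 700) - 3250) = 1/(-137129/196 - 3250) = 1/(-774129/196) = -196/774129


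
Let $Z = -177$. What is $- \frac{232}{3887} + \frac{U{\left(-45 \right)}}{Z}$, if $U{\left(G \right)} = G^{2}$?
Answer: $- \frac{2637413}{229333} \approx -11.5$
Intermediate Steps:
$- \frac{232}{3887} + \frac{U{\left(-45 \right)}}{Z} = - \frac{232}{3887} + \frac{\left(-45\right)^{2}}{-177} = \left(-232\right) \frac{1}{3887} + 2025 \left(- \frac{1}{177}\right) = - \frac{232}{3887} - \frac{675}{59} = - \frac{2637413}{229333}$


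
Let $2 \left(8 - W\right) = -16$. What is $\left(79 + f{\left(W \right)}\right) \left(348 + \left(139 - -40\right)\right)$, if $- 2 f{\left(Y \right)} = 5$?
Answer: $\frac{80631}{2} \approx 40316.0$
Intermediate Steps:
$W = 16$ ($W = 8 - -8 = 8 + 8 = 16$)
$f{\left(Y \right)} = - \frac{5}{2}$ ($f{\left(Y \right)} = \left(- \frac{1}{2}\right) 5 = - \frac{5}{2}$)
$\left(79 + f{\left(W \right)}\right) \left(348 + \left(139 - -40\right)\right) = \left(79 - \frac{5}{2}\right) \left(348 + \left(139 - -40\right)\right) = \frac{153 \left(348 + \left(139 + 40\right)\right)}{2} = \frac{153 \left(348 + 179\right)}{2} = \frac{153}{2} \cdot 527 = \frac{80631}{2}$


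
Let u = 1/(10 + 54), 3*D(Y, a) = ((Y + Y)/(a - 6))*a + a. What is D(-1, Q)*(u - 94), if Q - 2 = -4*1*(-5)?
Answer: -154385/256 ≈ -603.07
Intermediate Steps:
Q = 22 (Q = 2 - 4*1*(-5) = 2 - 4*(-5) = 2 + 20 = 22)
D(Y, a) = a/3 + 2*Y*a/(3*(-6 + a)) (D(Y, a) = (((Y + Y)/(a - 6))*a + a)/3 = (((2*Y)/(-6 + a))*a + a)/3 = ((2*Y/(-6 + a))*a + a)/3 = (2*Y*a/(-6 + a) + a)/3 = (a + 2*Y*a/(-6 + a))/3 = a/3 + 2*Y*a/(3*(-6 + a)))
u = 1/64 ≈ 0.015625
D(-1, Q)*(u - 94) = ((⅓)*22*(-6 + 22 + 2*(-1))/(-6 + 22))*(1/64 - 94) = ((⅓)*22*(-6 + 22 - 2)/16)*(-6015/64) = ((⅓)*22*(1/16)*14)*(-6015/64) = (77/12)*(-6015/64) = -154385/256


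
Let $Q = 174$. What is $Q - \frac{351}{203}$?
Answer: $\frac{34971}{203} \approx 172.27$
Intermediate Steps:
$Q - \frac{351}{203} = 174 - \frac{351}{203} = \frac{34971}{203}$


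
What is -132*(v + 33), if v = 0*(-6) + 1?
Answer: -4488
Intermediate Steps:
v = 1 (v = 0 + 1 = 1)
-132*(v + 33) = -132*(1 + 33) = -132*34 = -4488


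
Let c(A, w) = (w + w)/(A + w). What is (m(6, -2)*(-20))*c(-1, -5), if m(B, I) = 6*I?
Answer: 400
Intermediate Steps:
c(A, w) = 2*w/(A + w) (c(A, w) = (2*w)/(A + w) = 2*w/(A + w))
(m(6, -2)*(-20))*c(-1, -5) = ((6*(-2))*(-20))*(2*(-5)/(-1 - 5)) = (-12*(-20))*(2*(-5)/(-6)) = 240*(2*(-5)*(-⅙)) = 240*(5/3) = 400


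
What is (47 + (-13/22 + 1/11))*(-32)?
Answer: -1488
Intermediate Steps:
(47 + (-13/22 + 1/11))*(-32) = (47 - ½)*(-32) = (93/2)*(-32) = -1488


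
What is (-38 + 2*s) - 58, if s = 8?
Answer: -80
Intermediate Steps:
(-38 + 2*s) - 58 = (-38 + 2*8) - 58 = (-38 + 16) - 58 = -22 - 58 = -80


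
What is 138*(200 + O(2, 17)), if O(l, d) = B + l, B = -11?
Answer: 26358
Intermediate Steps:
O(l, d) = -11 + l
138*(200 + O(2, 17)) = 138*(200 + (-11 + 2)) = 138*(200 - 9) = 138*191 = 26358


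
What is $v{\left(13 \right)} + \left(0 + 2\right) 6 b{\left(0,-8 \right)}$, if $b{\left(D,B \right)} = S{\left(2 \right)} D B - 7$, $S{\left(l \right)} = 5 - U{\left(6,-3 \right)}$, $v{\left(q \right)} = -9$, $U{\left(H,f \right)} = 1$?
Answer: $-93$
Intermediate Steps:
$S{\left(l \right)} = 4$ ($S{\left(l \right)} = 5 - 1 = 4$)
$b{\left(D,B \right)} = -7 + 4 B D$ ($b{\left(D,B \right)} = 4 D B - 7 = 4 B D - 7 = -7 + 4 B D$)
$v{\left(13 \right)} + \left(0 + 2\right) 6 b{\left(0,-8 \right)} = -9 + \left(0 + 2\right) 6 \left(-7 + 4 \left(-8\right) 0\right) = -9 + 2 \cdot 6 \left(-7 + 0\right) = -9 + 12 \left(-7\right) = -9 - 84 = -93$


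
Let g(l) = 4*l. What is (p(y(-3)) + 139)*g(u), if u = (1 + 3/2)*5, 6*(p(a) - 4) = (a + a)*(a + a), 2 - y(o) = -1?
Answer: 7450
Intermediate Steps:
y(o) = 3 (y(o) = 2 - 1*(-1) = 2 + 1 = 3)
p(a) = 4 + 2*a²/3 (p(a) = 4 + ((a + a)*(a + a))/6 = 4 + ((2*a)*(2*a))/6 = 4 + (4*a²)/6 = 4 + 2*a²/3)
u = 25/2 (u = (1 + 3*(½))*5 = (1 + 3/2)*5 = (5/2)*5 = 25/2 ≈ 12.500)
(p(y(-3)) + 139)*g(u) = ((4 + (⅔)*3²) + 139)*(4*(25/2)) = ((4 + (⅔)*9) + 139)*50 = ((4 + 6) + 139)*50 = (10 + 139)*50 = 149*50 = 7450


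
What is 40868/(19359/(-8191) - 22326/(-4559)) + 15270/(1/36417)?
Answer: 52615522675783642/94614585 ≈ 5.5610e+8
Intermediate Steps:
40868/(19359/(-8191) - 22326/(-4559)) + 15270/(1/36417) = 40868/(19359*(-1/8191) - 22326*(-1/4559)) + 15270/(1/36417) = 40868/(-19359/8191 + 22326/4559) + 15270*36417 = 40868/(94614585/37342769) + 556087590 = 40868*(37342769/94614585) + 556087590 = 1526124283492/94614585 + 556087590 = 52615522675783642/94614585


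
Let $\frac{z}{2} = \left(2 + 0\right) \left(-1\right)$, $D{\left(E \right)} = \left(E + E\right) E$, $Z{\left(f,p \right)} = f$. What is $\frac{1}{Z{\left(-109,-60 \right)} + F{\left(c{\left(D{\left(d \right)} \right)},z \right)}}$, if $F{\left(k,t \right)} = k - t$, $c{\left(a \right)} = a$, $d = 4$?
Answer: $- \frac{1}{73} \approx -0.013699$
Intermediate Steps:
$D{\left(E \right)} = 2 E^{2}$ ($D{\left(E \right)} = 2 E E = 2 E^{2}$)
$z = -4$ ($z = 2 \left(2 + 0\right) \left(-1\right) = 2 \cdot 2 \left(-1\right) = 2 \left(-2\right) = -4$)
$\frac{1}{Z{\left(-109,-60 \right)} + F{\left(c{\left(D{\left(d \right)} \right)},z \right)}} = \frac{1}{-109 - \left(-4 - 2 \cdot 4^{2}\right)} = \frac{1}{-109 + \left(2 \cdot 16 + 4\right)} = \frac{1}{-109 + \left(32 + 4\right)} = \frac{1}{-109 + 36} = \frac{1}{-73} = - \frac{1}{73}$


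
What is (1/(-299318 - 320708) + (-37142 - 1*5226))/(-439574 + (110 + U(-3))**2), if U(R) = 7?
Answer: 26269261569/264059773010 ≈ 0.099482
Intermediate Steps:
(1/(-299318 - 320708) + (-37142 - 1*5226))/(-439574 + (110 + U(-3))**2) = (1/(-299318 - 320708) + (-37142 - 1*5226))/(-439574 + (110 + 7)**2) = (1/(-620026) + (-37142 - 5226))/(-439574 + 117**2) = (-1/620026 - 42368)/(-439574 + 13689) = -26269261569/620026/(-425885) = -26269261569/620026*(-1/425885) = 26269261569/264059773010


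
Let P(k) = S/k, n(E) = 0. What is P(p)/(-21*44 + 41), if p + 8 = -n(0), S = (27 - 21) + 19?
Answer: 25/7064 ≈ 0.0035391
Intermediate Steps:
S = 25 (S = 6 + 19 = 25)
p = -8 (p = -8 - 1*0 = -8 + 0 = -8)
P(k) = 25/k
P(p)/(-21*44 + 41) = (25/(-8))/(-21*44 + 41) = (25*(-⅛))/(-924 + 41) = -25/8/(-883) = -25/8*(-1/883) = 25/7064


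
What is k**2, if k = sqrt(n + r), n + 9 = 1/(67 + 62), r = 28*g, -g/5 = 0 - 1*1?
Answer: 16900/129 ≈ 131.01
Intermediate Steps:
g = 5 (g = -5*(0 - 1*1) = -5*(0 - 1) = -5*(-1) = 5)
r = 140 (r = 28*5 = 140)
n = -1160/129 (n = -9 + 1/(67 + 62) = -9 + 1/129 = -1160/129 ≈ -8.9922)
k = 130*sqrt(129)/129 (k = sqrt(-1160/129 + 140) = sqrt(16900/129) = 130*sqrt(129)/129 ≈ 11.446)
k**2 = (130*sqrt(129)/129)**2 = 16900/129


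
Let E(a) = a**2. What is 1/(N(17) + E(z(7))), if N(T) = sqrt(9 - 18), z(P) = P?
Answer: 49/2410 - 3*I/2410 ≈ 0.020332 - 0.0012448*I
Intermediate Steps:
N(T) = 3*I (N(T) = sqrt(-9) = 3*I)
1/(N(17) + E(z(7))) = 1/(3*I + 7**2) = 1/(3*I + 49) = 1/(49 + 3*I) = (49 - 3*I)/2410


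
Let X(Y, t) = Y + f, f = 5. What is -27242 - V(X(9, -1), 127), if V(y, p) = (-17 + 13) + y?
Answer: -27252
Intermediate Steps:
X(Y, t) = 5 + Y (X(Y, t) = Y + 5 = 5 + Y)
V(y, p) = -4 + y
-27242 - V(X(9, -1), 127) = -27242 - (-4 + (5 + 9)) = -27242 - (-4 + 14) = -27242 - 1*10 = -27242 - 10 = -27252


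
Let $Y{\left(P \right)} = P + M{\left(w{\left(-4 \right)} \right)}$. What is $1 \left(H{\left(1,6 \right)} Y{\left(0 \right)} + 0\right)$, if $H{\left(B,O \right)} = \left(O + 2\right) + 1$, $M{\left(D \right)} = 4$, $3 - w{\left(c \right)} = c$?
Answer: $36$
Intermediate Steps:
$w{\left(c \right)} = 3 - c$
$H{\left(B,O \right)} = 3 + O$ ($H{\left(B,O \right)} = \left(2 + O\right) + 1 = 3 + O$)
$Y{\left(P \right)} = 4 + P$ ($Y{\left(P \right)} = P + 4 = 4 + P$)
$1 \left(H{\left(1,6 \right)} Y{\left(0 \right)} + 0\right) = 1 \left(\left(3 + 6\right) \left(4 + 0\right) + 0\right) = 1 \left(9 \cdot 4 + 0\right) = 1 \left(36 + 0\right) = 1 \cdot 36 = 36$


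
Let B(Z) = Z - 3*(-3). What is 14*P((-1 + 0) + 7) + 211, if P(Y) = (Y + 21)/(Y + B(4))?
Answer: 4387/19 ≈ 230.89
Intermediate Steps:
B(Z) = 9 + Z (B(Z) = Z + 9 = 9 + Z)
P(Y) = (21 + Y)/(13 + Y) (P(Y) = (Y + 21)/(Y + (9 + 4)) = (21 + Y)/(Y + 13) = (21 + Y)/(13 + Y))
14*P((-1 + 0) + 7) + 211 = 14*((21 + ((-1 + 0) + 7))/(13 + ((-1 + 0) + 7))) + 211 = 14*((21 + (-1 + 7))/(13 + (-1 + 7))) + 211 = 14*((21 + 6)/(13 + 6)) + 211 = 14*(27/19) + 211 = 378/19 + 211 = 4387/19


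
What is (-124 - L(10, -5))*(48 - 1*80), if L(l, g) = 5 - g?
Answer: 4288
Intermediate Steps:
(-124 - L(10, -5))*(48 - 1*80) = (-124 - (5 - 1*(-5)))*(48 - 1*80) = (-124 - (5 + 5))*(48 - 80) = (-124 - 1*10)*(-32) = (-124 - 10)*(-32) = -134*(-32) = 4288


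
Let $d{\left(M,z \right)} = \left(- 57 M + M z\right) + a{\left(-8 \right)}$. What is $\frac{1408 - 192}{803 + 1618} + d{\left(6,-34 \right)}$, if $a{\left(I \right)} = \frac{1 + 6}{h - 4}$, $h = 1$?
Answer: $- \frac{1326299}{2421} \approx -547.83$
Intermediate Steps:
$a{\left(I \right)} = - \frac{7}{3}$ ($a{\left(I \right)} = \frac{1 + 6}{1 - 4} = \frac{7}{-3} = 7 \left(- \frac{1}{3}\right) = - \frac{7}{3}$)
$d{\left(M,z \right)} = - \frac{7}{3} - 57 M + M z$ ($d{\left(M,z \right)} = \left(- 57 M + M z\right) - \frac{7}{3} = - \frac{7}{3} - 57 M + M z$)
$\frac{1408 - 192}{803 + 1618} + d{\left(6,-34 \right)} = \frac{1408 - 192}{803 + 1618} - \frac{1645}{3} = \frac{1216}{2421} - \frac{1645}{3} = - \frac{1326299}{2421}$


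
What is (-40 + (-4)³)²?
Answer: 10816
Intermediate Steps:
(-40 + (-4)³)² = (-40 - 64)² = (-104)² = 10816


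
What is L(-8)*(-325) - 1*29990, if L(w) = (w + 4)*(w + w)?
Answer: -50790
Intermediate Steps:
L(w) = 2*w*(4 + w) (L(w) = (4 + w)*(2*w) = 2*w*(4 + w))
L(-8)*(-325) - 1*29990 = (2*(-8)*(4 - 8))*(-325) - 1*29990 = (2*(-8)*(-4))*(-325) - 29990 = 64*(-325) - 29990 = -20800 - 29990 = -50790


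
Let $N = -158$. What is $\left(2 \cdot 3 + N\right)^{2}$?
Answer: $23104$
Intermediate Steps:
$\left(2 \cdot 3 + N\right)^{2} = \left(2 \cdot 3 - 158\right)^{2} = \left(6 - 158\right)^{2} = \left(-152\right)^{2} = 23104$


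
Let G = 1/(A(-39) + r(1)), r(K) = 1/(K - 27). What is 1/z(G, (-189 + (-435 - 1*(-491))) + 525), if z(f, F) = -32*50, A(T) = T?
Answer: -1/1600 ≈ -0.00062500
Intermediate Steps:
r(K) = 1/(-27 + K)
G = -26/1015 (G = 1/(-39 + 1/(-27 + 1)) = 1/(-39 + 1/(-26)) = 1/(-39 - 1/26) = 1/(-1015/26) = -26/1015 ≈ -0.025616)
z(f, F) = -1600
1/z(G, (-189 + (-435 - 1*(-491))) + 525) = 1/(-1600) = -1/1600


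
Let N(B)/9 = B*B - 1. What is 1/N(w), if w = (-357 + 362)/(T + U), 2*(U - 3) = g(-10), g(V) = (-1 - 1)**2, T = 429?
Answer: -188356/1694979 ≈ -0.11113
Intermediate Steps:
g(V) = 4 (g(V) = (-2)**2 = 4)
U = 5 (U = 3 + (1/2)*4 = 3 + 2 = 5)
w = 5/434 (w = (-357 + 362)/(429 + 5) = 5/434 ≈ 0.011521)
N(B) = -9 + 9*B**2 (N(B) = 9*(B*B - 1) = 9*(B**2 - 1) = 9*(-1 + B**2) = -9 + 9*B**2)
1/N(w) = 1/(-9 + 9*(5/434)**2) = 1/(-9 + 9*(25/188356)) = 1/(-9 + 225/188356) = 1/(-1694979/188356) = -188356/1694979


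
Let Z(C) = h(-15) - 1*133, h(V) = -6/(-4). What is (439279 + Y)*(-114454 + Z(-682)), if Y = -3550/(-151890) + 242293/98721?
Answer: -50317612324545509831/999648846 ≈ -5.0335e+10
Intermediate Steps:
h(V) = 3/2 (h(V) = -6*(-¼) = 3/2)
Z(C) = -263/2 (Z(C) = 3/2 - 1*133 = 3/2 - 133 = -263/2)
Y = 1238411444/499824423 (Y = -3550*(-1/151890) + 242293*(1/98721) = 355/15189 + 242293/98721 = 1238411444/499824423 ≈ 2.4777)
(439279 + Y)*(-114454 + Z(-682)) = (439279 + 1238411444/499824423)*(-114454 - 263/2) = (219563611122461/499824423)*(-229171/2) = -50317612324545509831/999648846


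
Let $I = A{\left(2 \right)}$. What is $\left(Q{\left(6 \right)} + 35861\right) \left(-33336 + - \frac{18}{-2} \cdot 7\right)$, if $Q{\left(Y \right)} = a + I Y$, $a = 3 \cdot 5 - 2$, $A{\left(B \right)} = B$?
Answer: $-1194034878$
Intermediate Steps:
$I = 2$
$a = 13$ ($a = 15 - 2 = 13$)
$Q{\left(Y \right)} = 13 + 2 Y$
$\left(Q{\left(6 \right)} + 35861\right) \left(-33336 + - \frac{18}{-2} \cdot 7\right) = \left(\left(13 + 2 \cdot 6\right) + 35861\right) \left(-33336 + - \frac{18}{-2} \cdot 7\right) = \left(\left(13 + 12\right) + 35861\right) \left(-33336 + \left(-18\right) \left(- \frac{1}{2}\right) 7\right) = \left(25 + 35861\right) \left(-33336 + 9 \cdot 7\right) = 35886 \left(-33336 + 63\right) = 35886 \left(-33273\right) = -1194034878$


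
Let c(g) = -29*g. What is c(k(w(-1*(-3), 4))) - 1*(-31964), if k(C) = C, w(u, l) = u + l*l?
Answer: 31413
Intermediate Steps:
w(u, l) = u + l**2
c(k(w(-1*(-3), 4))) - 1*(-31964) = -29*(-1*(-3) + 4**2) - 1*(-31964) = -29*(3 + 16) + 31964 = -29*19 + 31964 = -551 + 31964 = 31413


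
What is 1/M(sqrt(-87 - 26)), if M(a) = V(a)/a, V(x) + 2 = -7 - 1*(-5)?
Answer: -I*sqrt(113)/4 ≈ -2.6575*I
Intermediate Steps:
V(x) = -4 (V(x) = -2 + (-7 - 1*(-5)) = -2 + (-7 + 5) = -2 - 2 = -4)
M(a) = -4/a
1/M(sqrt(-87 - 26)) = 1/(-4/sqrt(-87 - 26)) = 1/(-4*(-I*sqrt(113)/113)) = 1/(-(-4)*I*sqrt(113)/113) = 1/(4*I*sqrt(113)/113) = -I*sqrt(113)/4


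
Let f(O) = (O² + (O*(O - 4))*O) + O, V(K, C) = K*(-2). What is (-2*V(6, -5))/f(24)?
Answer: 1/505 ≈ 0.0019802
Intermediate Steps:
V(K, C) = -2*K
f(O) = O + O² + O²*(-4 + O) (f(O) = (O² + (O*(-4 + O))*O) + O = (O² + O²*(-4 + O)) + O = O + O² + O²*(-4 + O))
(-2*V(6, -5))/f(24) = (-(-4)*6)/((24*(1 + 24² - 3*24))) = (-2*(-12))/((24*(1 + 576 - 72))) = 24/((24*505)) = 24/12120 = 24*(1/12120) = 1/505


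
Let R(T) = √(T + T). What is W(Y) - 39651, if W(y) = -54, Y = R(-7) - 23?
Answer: -39705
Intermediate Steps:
R(T) = √2*√T (R(T) = √(2*T) = √2*√T)
Y = -23 + I*√14 (Y = √2*√(-7) - 23 = √2*(I*√7) - 23 = I*√14 - 23 = -23 + I*√14 ≈ -23.0 + 3.7417*I)
W(Y) - 39651 = -54 - 39651 = -39705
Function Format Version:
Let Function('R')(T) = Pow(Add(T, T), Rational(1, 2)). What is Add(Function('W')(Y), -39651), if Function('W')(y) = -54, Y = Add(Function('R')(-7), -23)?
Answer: -39705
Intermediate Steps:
Function('R')(T) = Mul(Pow(2, Rational(1, 2)), Pow(T, Rational(1, 2))) (Function('R')(T) = Pow(Mul(2, T), Rational(1, 2)) = Mul(Pow(2, Rational(1, 2)), Pow(T, Rational(1, 2))))
Y = Add(-23, Mul(I, Pow(14, Rational(1, 2)))) (Y = Add(Mul(Pow(2, Rational(1, 2)), Pow(-7, Rational(1, 2))), -23) = Add(Mul(Pow(2, Rational(1, 2)), Mul(I, Pow(7, Rational(1, 2)))), -23) = Add(Mul(I, Pow(14, Rational(1, 2))), -23) = Add(-23, Mul(I, Pow(14, Rational(1, 2)))) ≈ Add(-23.000, Mul(3.7417, I)))
Add(Function('W')(Y), -39651) = Add(-54, -39651) = -39705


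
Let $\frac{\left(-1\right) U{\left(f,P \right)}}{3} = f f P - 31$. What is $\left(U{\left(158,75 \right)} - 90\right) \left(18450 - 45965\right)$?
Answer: $154548920955$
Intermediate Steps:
$U{\left(f,P \right)} = 93 - 3 P f^{2}$ ($U{\left(f,P \right)} = - 3 \left(f f P - 31\right) = - 3 \left(f^{2} P - 31\right) = - 3 \left(P f^{2} - 31\right) = - 3 \left(-31 + P f^{2}\right) = 93 - 3 P f^{2}$)
$\left(U{\left(158,75 \right)} - 90\right) \left(18450 - 45965\right) = \left(\left(93 - 225 \cdot 158^{2}\right) - 90\right) \left(18450 - 45965\right) = \left(\left(93 - 225 \cdot 24964\right) - 90\right) \left(-27515\right) = \left(\left(93 - 5616900\right) - 90\right) \left(-27515\right) = \left(-5616807 - 90\right) \left(-27515\right) = \left(-5616897\right) \left(-27515\right) = 154548920955$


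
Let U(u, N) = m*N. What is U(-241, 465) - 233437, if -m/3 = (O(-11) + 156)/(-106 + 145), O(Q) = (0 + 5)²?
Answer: -3118846/13 ≈ -2.3991e+5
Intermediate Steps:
O(Q) = 25 (O(Q) = 5² = 25)
m = -181/13 (m = -3*(25 + 156)/(-106 + 145) = -543/39 = -3*181/39 = -181/13 ≈ -13.923)
U(u, N) = -181*N/13
U(-241, 465) - 233437 = -181/13*465 - 233437 = -84165/13 - 233437 = -3118846/13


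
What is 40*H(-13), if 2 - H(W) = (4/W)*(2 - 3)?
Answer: 880/13 ≈ 67.692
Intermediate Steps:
H(W) = 2 + 4/W (H(W) = 2 - 4/W*(2 - 3) = 2 - 4/W*(-1) = 2 - (-4)/W = 2 + 4/W)
40*H(-13) = 40*(2 + 4/(-13)) = 40*(2 + 4*(-1/13)) = 40*(2 - 4/13) = 40*(22/13) = 880/13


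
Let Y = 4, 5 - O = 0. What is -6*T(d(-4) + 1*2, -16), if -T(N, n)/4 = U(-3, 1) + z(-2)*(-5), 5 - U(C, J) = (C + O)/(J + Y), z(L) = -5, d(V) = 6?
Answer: 3552/5 ≈ 710.40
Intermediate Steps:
O = 5 (O = 5 - 1*0 = 5 + 0 = 5)
U(C, J) = 5 - (5 + C)/(4 + J) (U(C, J) = 5 - (C + 5)/(J + 4) = 5 - (5 + C)/(4 + J))
T(N, n) = -592/5 (T(N, n) = -4*((15 - 1*(-3) + 5*1)/(4 + 1) - 5*(-5)) = -4*((15 + 3 + 5)/5 + 25) = -4*((1/5)*23 + 25) = -4*(23/5 + 25) = -4*148/5 = -592/5)
-6*T(d(-4) + 1*2, -16) = -6*(-592/5) = 3552/5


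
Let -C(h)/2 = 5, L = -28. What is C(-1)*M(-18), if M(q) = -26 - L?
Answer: -20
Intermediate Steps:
M(q) = 2 (M(q) = -26 - 1*(-28) = -26 + 28 = 2)
C(h) = -10 (C(h) = -2*5 = -10)
C(-1)*M(-18) = -10*2 = -20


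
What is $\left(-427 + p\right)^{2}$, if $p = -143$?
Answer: $324900$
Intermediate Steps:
$\left(-427 + p\right)^{2} = \left(-427 - 143\right)^{2} = \left(-570\right)^{2} = 324900$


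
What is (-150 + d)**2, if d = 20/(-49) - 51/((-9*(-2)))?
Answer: 2029772809/86436 ≈ 23483.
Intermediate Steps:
d = -953/294 (d = 20*(-1/49) - 51/18 = -20/49 - 51*1/18 = -20/49 - 17/6 = -953/294 ≈ -3.2415)
(-150 + d)**2 = (-150 - 953/294)**2 = (-45053/294)**2 = 2029772809/86436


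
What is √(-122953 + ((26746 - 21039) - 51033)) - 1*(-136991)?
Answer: 136991 + I*√168279 ≈ 1.3699e+5 + 410.22*I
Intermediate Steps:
√(-122953 + ((26746 - 21039) - 51033)) - 1*(-136991) = √(-122953 + (5707 - 51033)) + 136991 = √(-122953 - 45326) + 136991 = √(-168279) + 136991 = I*√168279 + 136991 = 136991 + I*√168279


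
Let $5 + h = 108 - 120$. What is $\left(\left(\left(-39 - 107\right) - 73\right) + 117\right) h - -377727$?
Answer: $379461$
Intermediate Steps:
$h = -17$ ($h = -5 + \left(108 - 120\right) = -5 - 12 = -17$)
$\left(\left(\left(-39 - 107\right) - 73\right) + 117\right) h - -377727 = \left(\left(\left(-39 - 107\right) - 73\right) + 117\right) \left(-17\right) - -377727 = \left(\left(-146 - 73\right) + 117\right) \left(-17\right) + 377727 = \left(-219 + 117\right) \left(-17\right) + 377727 = \left(-102\right) \left(-17\right) + 377727 = 1734 + 377727 = 379461$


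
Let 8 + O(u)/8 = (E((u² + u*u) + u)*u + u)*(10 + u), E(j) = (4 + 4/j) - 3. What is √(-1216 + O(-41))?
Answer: 4*√96533/9 ≈ 138.09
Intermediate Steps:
E(j) = 1 + 4/j
O(u) = -64 + 8*(10 + u)*(u + u*(4 + u + 2*u²)/(u + 2*u²)) (O(u) = -64 + 8*((((4 + ((u² + u*u) + u))/((u² + u*u) + u))*u + u)*(10 + u)) = -64 + 8*((((4 + ((u² + u²) + u))/((u² + u²) + u))*u + u)*(10 + u)) = -64 + 8*((((4 + (2*u² + u))/(2*u² + u))*u + u)*(10 + u)) = -64 + 8*((((4 + (u + 2*u²))/(u + 2*u²))*u + u)*(10 + u)) = -64 + 8*((((4 + u + 2*u²)/(u + 2*u²))*u + u)*(10 + u)) = -64 + 8*((u*(4 + u + 2*u²)/(u + 2*u²) + u)*(10 + u)) = -64 + 8*((u + u*(4 + u + 2*u²)/(u + 2*u²))*(10 + u)) = -64 + 8*((10 + u)*(u + u*(4 + u + 2*u²)/(u + 2*u²))) = -64 + 8*(10 + u)*(u + u*(4 + u + 2*u²)/(u + 2*u²)))
√(-1216 + O(-41)) = √(-1216 + 16*(16 + 2*(-41)³ + 4*(-41) + 21*(-41)²)/(1 + 2*(-41))) = √(-1216 + 16*(16 + 2*(-68921) - 164 + 21*1681)/(1 - 82)) = √(-1216 + 16*(16 - 137842 - 164 + 35301)/(-81)) = √(-1216 + 16*(-1/81)*(-102689)) = √(-1216 + 1643024/81) = √(1544528/81) = 4*√96533/9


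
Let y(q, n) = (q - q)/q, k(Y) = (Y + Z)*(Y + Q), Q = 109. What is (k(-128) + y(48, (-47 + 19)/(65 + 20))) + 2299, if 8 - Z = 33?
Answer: 5206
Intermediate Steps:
Z = -25 (Z = 8 - 1*33 = 8 - 33 = -25)
k(Y) = (-25 + Y)*(109 + Y) (k(Y) = (Y - 25)*(Y + 109) = (-25 + Y)*(109 + Y))
y(q, n) = 0 (y(q, n) = 0/q = 0)
(k(-128) + y(48, (-47 + 19)/(65 + 20))) + 2299 = ((-2725 + (-128)² + 84*(-128)) + 0) + 2299 = ((-2725 + 16384 - 10752) + 0) + 2299 = (2907 + 0) + 2299 = 2907 + 2299 = 5206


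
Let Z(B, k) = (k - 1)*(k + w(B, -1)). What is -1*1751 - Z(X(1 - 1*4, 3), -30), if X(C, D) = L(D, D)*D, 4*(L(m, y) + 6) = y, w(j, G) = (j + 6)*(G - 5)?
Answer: -1735/2 ≈ -867.50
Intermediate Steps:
w(j, G) = (-5 + G)*(6 + j) (w(j, G) = (6 + j)*(-5 + G) = (-5 + G)*(6 + j))
L(m, y) = -6 + y/4
X(C, D) = D*(-6 + D/4) (X(C, D) = (-6 + D/4)*D = D*(-6 + D/4))
Z(B, k) = (-1 + k)*(-36 + k - 6*B) (Z(B, k) = (k - 1)*(k + (-30 - 5*B + 6*(-1) - B)) = (-1 + k)*(k + (-30 - 5*B - 6 - B)) = (-1 + k)*(k + (-36 - 6*B)) = (-1 + k)*(-36 + k - 6*B))
-1*1751 - Z(X(1 - 1*4, 3), -30) = -1*1751 - (36 + (-30)² - 1*(-30) + 6*((¼)*3*(-24 + 3)) - 6*(-30)*(6 + (¼)*3*(-24 + 3))) = -1751 - (36 + 900 + 30 + 6*((¼)*3*(-21)) - 6*(-30)*(6 + (¼)*3*(-21))) = -1751 - (36 + 900 + 30 + 6*(-63/4) - 6*(-30)*(6 - 63/4)) = -1751 - (36 + 900 + 30 - 189/2 - 6*(-30)*(-39/4)) = -1751 - (36 + 900 + 30 - 189/2 - 1755) = -1751 - 1*(-1767/2) = -1751 + 1767/2 = -1735/2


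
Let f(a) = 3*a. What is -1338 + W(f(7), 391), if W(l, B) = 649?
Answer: -689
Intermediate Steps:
-1338 + W(f(7), 391) = -1338 + 649 = -689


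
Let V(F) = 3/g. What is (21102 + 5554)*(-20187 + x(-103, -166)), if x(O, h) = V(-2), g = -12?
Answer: -538111336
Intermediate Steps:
V(F) = -1/4 (V(F) = 3/(-12) = 3*(-1/12) = -1/4)
x(O, h) = -1/4
(21102 + 5554)*(-20187 + x(-103, -166)) = (21102 + 5554)*(-20187 - 1/4) = 26656*(-80749/4) = -538111336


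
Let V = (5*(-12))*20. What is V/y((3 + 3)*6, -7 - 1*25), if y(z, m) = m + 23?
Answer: 400/3 ≈ 133.33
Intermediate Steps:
y(z, m) = 23 + m
V = -1200 (V = -60*20 = -1200)
V/y((3 + 3)*6, -7 - 1*25) = -1200/(23 + (-7 - 1*25)) = -1200/(23 + (-7 - 25)) = -1200/(23 - 32) = -1200/(-9) = -1200*(-1/9) = 400/3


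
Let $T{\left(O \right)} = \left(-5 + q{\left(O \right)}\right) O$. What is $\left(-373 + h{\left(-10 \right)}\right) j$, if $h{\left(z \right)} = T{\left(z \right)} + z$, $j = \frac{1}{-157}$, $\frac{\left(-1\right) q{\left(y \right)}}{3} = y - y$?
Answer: $\frac{333}{157} \approx 2.121$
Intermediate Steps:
$q{\left(y \right)} = 0$ ($q{\left(y \right)} = - 3 \left(y - y\right) = \left(-3\right) 0 = 0$)
$T{\left(O \right)} = - 5 O$ ($T{\left(O \right)} = \left(-5 + 0\right) O = - 5 O$)
$j = - \frac{1}{157} \approx -0.0063694$
$h{\left(z \right)} = - 4 z$ ($h{\left(z \right)} = - 5 z + z = - 4 z$)
$\left(-373 + h{\left(-10 \right)}\right) j = \left(-373 - -40\right) \left(- \frac{1}{157}\right) = \left(-373 + 40\right) \left(- \frac{1}{157}\right) = \left(-333\right) \left(- \frac{1}{157}\right) = \frac{333}{157}$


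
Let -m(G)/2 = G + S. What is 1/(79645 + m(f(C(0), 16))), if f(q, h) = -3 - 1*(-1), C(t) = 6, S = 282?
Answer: 1/79085 ≈ 1.2645e-5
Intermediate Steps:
f(q, h) = -2 (f(q, h) = -3 + 1 = -2)
m(G) = -564 - 2*G (m(G) = -2*(G + 282) = -2*(282 + G) = -564 - 2*G)
1/(79645 + m(f(C(0), 16))) = 1/(79645 + (-564 - 2*(-2))) = 1/(79645 + (-564 + 4)) = 1/(79645 - 560) = 1/79085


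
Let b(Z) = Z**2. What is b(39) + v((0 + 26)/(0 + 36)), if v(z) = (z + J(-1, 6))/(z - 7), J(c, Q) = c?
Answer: 171878/113 ≈ 1521.0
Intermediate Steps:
v(z) = (-1 + z)/(-7 + z) (v(z) = (z - 1)/(z - 7) = (-1 + z)/(-7 + z))
b(39) + v((0 + 26)/(0 + 36)) = 39**2 + (-1 + (0 + 26)/(0 + 36))/(-7 + (0 + 26)/(0 + 36)) = 1521 + (-1 + 26/36)/(-7 + 26/36) = 1521 + (-1 + 26*(1/36))/(-7 + 26*(1/36)) = 1521 + (-1 + 13/18)/(-7 + 13/18) = 1521 - 5/18/(-113/18) = 1521 - 18/113*(-5/18) = 1521 + 5/113 = 171878/113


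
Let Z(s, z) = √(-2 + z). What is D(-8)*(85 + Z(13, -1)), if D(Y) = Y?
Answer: -680 - 8*I*√3 ≈ -680.0 - 13.856*I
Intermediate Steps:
D(-8)*(85 + Z(13, -1)) = -8*(85 + √(-2 - 1)) = -8*(85 + √(-3)) = -8*(85 + I*√3) = -680 - 8*I*√3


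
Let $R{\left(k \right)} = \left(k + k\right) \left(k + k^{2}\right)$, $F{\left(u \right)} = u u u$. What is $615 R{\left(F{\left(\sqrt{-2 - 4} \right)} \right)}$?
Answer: $-265680 + 1594080 i \sqrt{6} \approx -2.6568 \cdot 10^{5} + 3.9047 \cdot 10^{6} i$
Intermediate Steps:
$F{\left(u \right)} = u^{3}$ ($F{\left(u \right)} = u^{2} u = u^{3}$)
$R{\left(k \right)} = 2 k \left(k + k^{2}\right)$
$615 R{\left(F{\left(\sqrt{-2 - 4} \right)} \right)} = 615 \cdot 2 \left(\left(\sqrt{-2 - 4}\right)^{3}\right)^{2} \left(1 + \left(\sqrt{-2 - 4}\right)^{3}\right) = 615 \cdot 2 \left(\left(\sqrt{-6}\right)^{3}\right)^{2} \left(1 + \left(\sqrt{-6}\right)^{3}\right) = 615 \cdot 2 \left(\left(i \sqrt{6}\right)^{3}\right)^{2} \left(1 + \left(i \sqrt{6}\right)^{3}\right) = 615 \cdot 2 \left(- 6 i \sqrt{6}\right)^{2} \left(1 - 6 i \sqrt{6}\right) = 615 \cdot 2 \left(-216\right) \left(1 - 6 i \sqrt{6}\right) = 615 \left(-432 + 2592 i \sqrt{6}\right) = -265680 + 1594080 i \sqrt{6}$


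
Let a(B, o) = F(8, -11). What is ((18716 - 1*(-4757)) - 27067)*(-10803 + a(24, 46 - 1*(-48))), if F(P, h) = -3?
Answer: 38836764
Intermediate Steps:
a(B, o) = -3
((18716 - 1*(-4757)) - 27067)*(-10803 + a(24, 46 - 1*(-48))) = ((18716 - 1*(-4757)) - 27067)*(-10803 - 3) = ((18716 + 4757) - 27067)*(-10806) = (23473 - 27067)*(-10806) = -3594*(-10806) = 38836764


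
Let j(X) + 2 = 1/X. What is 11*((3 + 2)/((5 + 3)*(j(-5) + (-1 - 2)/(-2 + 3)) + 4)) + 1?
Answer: -87/188 ≈ -0.46277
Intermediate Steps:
j(X) = -2 + 1/X
11*((3 + 2)/((5 + 3)*(j(-5) + (-1 - 2)/(-2 + 3)) + 4)) + 1 = 11*((3 + 2)/((5 + 3)*((-2 + 1/(-5)) + (-1 - 2)/(-2 + 3)) + 4)) + 1 = 11*(5/(8*((-2 - 1/5) - 3/1) + 4)) + 1 = 11*(5/(8*(-11/5 - 3*1) + 4)) + 1 = 11*(5/(8*(-11/5 - 3) + 4)) + 1 = 11*(5/(8*(-26/5) + 4)) + 1 = 11*(5/(-208/5 + 4)) + 1 = 11*(5/(-188/5)) + 1 = 11*(5*(-5/188)) + 1 = 11*(-25/188) + 1 = -275/188 + 1 = -87/188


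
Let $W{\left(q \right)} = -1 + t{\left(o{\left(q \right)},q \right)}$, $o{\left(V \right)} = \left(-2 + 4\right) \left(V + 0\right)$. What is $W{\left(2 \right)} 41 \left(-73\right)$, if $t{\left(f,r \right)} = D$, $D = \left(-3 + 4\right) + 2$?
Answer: $-5986$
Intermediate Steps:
$o{\left(V \right)} = 2 V$
$D = 3$ ($D = 1 + 2 = 3$)
$t{\left(f,r \right)} = 3$
$W{\left(q \right)} = 2$ ($W{\left(q \right)} = -1 + 3 = 2$)
$W{\left(2 \right)} 41 \left(-73\right) = 2 \cdot 41 \left(-73\right) = 82 \left(-73\right) = -5986$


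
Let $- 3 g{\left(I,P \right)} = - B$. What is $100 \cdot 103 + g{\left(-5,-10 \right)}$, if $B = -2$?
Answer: $\frac{30898}{3} \approx 10299.0$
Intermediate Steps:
$g{\left(I,P \right)} = - \frac{2}{3}$ ($g{\left(I,P \right)} = - \frac{\left(-1\right) \left(-2\right)}{3} = \left(- \frac{1}{3}\right) 2 = - \frac{2}{3}$)
$100 \cdot 103 + g{\left(-5,-10 \right)} = 100 \cdot 103 - \frac{2}{3} = 10300 - \frac{2}{3} = \frac{30898}{3}$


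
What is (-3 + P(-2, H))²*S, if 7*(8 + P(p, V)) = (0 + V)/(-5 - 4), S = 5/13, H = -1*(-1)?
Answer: 2408180/51597 ≈ 46.673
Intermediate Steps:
H = 1
S = 5/13 (S = 5*(1/13) = 5/13 ≈ 0.38462)
P(p, V) = -8 - V/63 (P(p, V) = -8 + ((0 + V)/(-5 - 4))/7 = -8 + (V/(-9))/7 = -8 + (V*(-⅑))/7 = -8 + (-V/9)/7 = -8 - V/63)
(-3 + P(-2, H))²*S = (-3 + (-8 - 1/63*1))²*(5/13) = (-3 + (-8 - 1/63))²*(5/13) = (-3 - 505/63)²*(5/13) = (-694/63)²*(5/13) = (481636/3969)*(5/13) = 2408180/51597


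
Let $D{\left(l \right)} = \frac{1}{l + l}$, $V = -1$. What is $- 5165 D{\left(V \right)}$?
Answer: $\frac{5165}{2} \approx 2582.5$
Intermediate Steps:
$D{\left(l \right)} = \frac{1}{2 l}$
$- 5165 D{\left(V \right)} = - 5165 \frac{1}{2 \left(-1\right)} = - 5165 \cdot \frac{1}{2} \left(-1\right) = \left(-5165\right) \left(- \frac{1}{2}\right) = \frac{5165}{2}$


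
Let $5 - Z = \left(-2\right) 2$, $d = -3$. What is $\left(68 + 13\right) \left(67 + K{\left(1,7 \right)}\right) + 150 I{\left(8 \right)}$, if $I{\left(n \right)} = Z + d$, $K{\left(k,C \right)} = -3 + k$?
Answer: $6165$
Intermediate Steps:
$Z = 9$ ($Z = 5 - \left(-2\right) 2 = 5 - -4 = 5 + 4 = 9$)
$I{\left(n \right)} = 6$ ($I{\left(n \right)} = 9 - 3 = 6$)
$\left(68 + 13\right) \left(67 + K{\left(1,7 \right)}\right) + 150 I{\left(8 \right)} = \left(68 + 13\right) \left(67 + \left(-3 + 1\right)\right) + 150 \cdot 6 = 81 \left(67 - 2\right) + 900 = 81 \cdot 65 + 900 = 5265 + 900 = 6165$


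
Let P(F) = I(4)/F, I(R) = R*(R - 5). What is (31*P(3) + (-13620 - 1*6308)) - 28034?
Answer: -144010/3 ≈ -48003.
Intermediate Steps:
I(R) = R*(-5 + R)
P(F) = -4/F (P(F) = (4*(-5 + 4))/F = (4*(-1))/F = -4/F)
(31*P(3) + (-13620 - 1*6308)) - 28034 = (31*(-4/3) + (-13620 - 1*6308)) - 28034 = (31*(-4*⅓) + (-13620 - 6308)) - 28034 = (31*(-4/3) - 19928) - 28034 = (-124/3 - 19928) - 28034 = -59908/3 - 28034 = -144010/3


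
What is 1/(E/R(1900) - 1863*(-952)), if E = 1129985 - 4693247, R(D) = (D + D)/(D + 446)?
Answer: -950/404955963 ≈ -2.3459e-6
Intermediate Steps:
R(D) = 2*D/(446 + D) (R(D) = (2*D)/(446 + D) = 2*D/(446 + D))
E = -3563262
1/(E/R(1900) - 1863*(-952)) = 1/(-3563262/(2*1900/(446 + 1900)) - 1863*(-952)) = 1/(-3563262/(2*1900/2346) + 1773576) = 1/(-3563262/(2*1900*(1/2346)) + 1773576) = 1/(-3563262/1900/1173 + 1773576) = 1/(-3563262*1173/1900 + 1773576) = 1/(-2089853163/950 + 1773576) = 1/(-404955963/950) = -950/404955963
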